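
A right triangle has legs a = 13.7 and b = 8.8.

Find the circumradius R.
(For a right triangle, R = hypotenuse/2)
Hypotenuse c = √(a² + b²) = √(187.69 + 77.44) = √265.13 ≈ 16.2828
R = c/2 ≈ 16.2828/2 ≈ 8.14141

R = 8.141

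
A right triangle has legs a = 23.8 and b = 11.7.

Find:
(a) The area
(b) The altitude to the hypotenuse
(a) The legs are perpendicular, so Area = ½·a·b = ½·23.8·11.7 = ½·278.46 = 139.23
(b) Hypotenuse c = √(a² + b²) = √(566.44 + 136.89) = √703.33 ≈ 26.5204
    Area = ½·c·h_c  ⇒  h_c = 2·Area/c = 278.46/26.5204 ≈ 10.4999

Area = 139.23, h_c = 10.5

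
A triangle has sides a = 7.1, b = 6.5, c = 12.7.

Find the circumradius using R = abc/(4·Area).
First find the area with Heron's formula.
s = (7.1 + 6.5 + 12.7)/2 = 13.15
Area = √(s(s−a)(s−b)(s−c)) = √(13.15·6.05·6.65·0.45) ≈ √238.076 ≈ 15.4297
abc = 7.1·6.5·12.7 = 586.105
R = abc/(4·Area) ≈ 586.105/(4·15.4297) = 586.105/61.7188 ≈ 9.49637

R = 9.496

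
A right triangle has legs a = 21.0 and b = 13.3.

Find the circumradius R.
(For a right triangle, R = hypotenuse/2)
Hypotenuse c = √(a² + b²) = √(441 + 176.89) = √617.89 ≈ 24.8574
R = c/2 ≈ 24.8574/2 ≈ 12.4287

R = 12.43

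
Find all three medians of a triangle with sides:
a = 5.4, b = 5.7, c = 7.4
Median formula: m_a = ½√(2b² + 2c² − a²) (and cyclically). a² = 29.16, b² = 32.49, c² = 54.76.
m_a = ½√(2·32.49 + 2·54.76 − 29.16) = ½√145.34 ≈ ½·12.0557 ≈ 6.02785
m_b = ½√(2·29.16 + 2·54.76 − 32.49) = ½√135.35 ≈ ½·11.634 ≈ 5.817
m_c = ½√(2·29.16 + 2·32.49 − 54.76) = ½√68.54 ≈ ½·8.27889 ≈ 4.13944

m_a = 6.028, m_b = 5.817, m_c = 4.139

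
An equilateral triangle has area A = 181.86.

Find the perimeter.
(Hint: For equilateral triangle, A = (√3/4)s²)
A = (√3/4)s²  ⇒  s² = 4A/√3 = 4·181.86/√3 = 727.44/1.73205 ≈ 419.988
s ≈ √419.988 ≈ 20.4936
Perimeter = 3s ≈ 3·20.4936 ≈ 61.4808

Perimeter = 61.48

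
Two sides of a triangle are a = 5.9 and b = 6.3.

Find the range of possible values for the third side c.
Triangle inequality: |a − b| < c < a + b
|a − b| = |5.9 − 6.3| = 0.4
a + b = 5.9 + 6.3 = 12.2

0.4 < c < 12.2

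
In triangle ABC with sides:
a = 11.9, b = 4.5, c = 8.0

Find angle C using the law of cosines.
c² = a² + b² − 2ab·cos(C)  ⇒  cos(C) = (a² + b² − c²)/(2ab)
cos(C) = (11.9² + 4.5² − 8.0²)/(2·11.9·4.5) = (141.61 + 20.25 − 64)/107.1 = 97.86/107.1 ≈ 0.913725
C = arccos(0.913725) ≈ 23.9746°

C = 23.97°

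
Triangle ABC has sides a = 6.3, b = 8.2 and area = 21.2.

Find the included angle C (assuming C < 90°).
Area = ½·a·b·sin(C)  ⇒  sin(C) = 2·Area/(a·b) = 2·21.2/(6.3·8.2) = 42.4/51.66 ≈ 0.820751
C = arcsin(0.820751) ≈ 55.16° (taking the acute solution since C < 90°)

C = 55.16°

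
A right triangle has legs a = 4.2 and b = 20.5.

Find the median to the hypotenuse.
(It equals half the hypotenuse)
Hypotenuse c = √(a² + b²) = √(17.64 + 420.25) = √437.89 ≈ 20.9258
Median to hypotenuse = c/2 ≈ 20.9258/2 ≈ 10.4629

Median = 10.46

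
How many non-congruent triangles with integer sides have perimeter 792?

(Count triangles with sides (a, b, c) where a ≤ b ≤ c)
Let a ≤ b ≤ c with a + b + c = 792. The only binding inequality is a + b > c, i.e. 792 − c > c, so c < 792/2; and c ≥ 792/3 since c is the largest side.
So 264 ≤ c ≤ 395. For each c, b runs from ⌈(792 − c)/2⌉ up to c (then a = 792 − b − c satisfies 1 ≤ a ≤ b automatically), giving c − ⌈(792 − c)/2⌉ + 1 choices.
Summing over c: 1 + 2 + 4 + 5 + … + 196 + 197  (132 terms, c = 264, …, 395) = 13068
Check (closed form: nearest integer to p²/48 for even p, (p+3)²/48 for odd p): 792²/48 = 627264/48 ≈ 13068.00 → 13068

13068 triangles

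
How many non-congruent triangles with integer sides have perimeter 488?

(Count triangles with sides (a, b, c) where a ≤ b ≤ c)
Let a ≤ b ≤ c with a + b + c = 488. The only binding inequality is a + b > c, i.e. 488 − c > c, so c < 488/2; and c ≥ 488/3 since c is the largest side.
So 163 ≤ c ≤ 243. For each c, b runs from ⌈(488 − c)/2⌉ up to c (then a = 488 − b − c satisfies 1 ≤ a ≤ b automatically), giving c − ⌈(488 − c)/2⌉ + 1 choices.
Summing over c: 1 + 3 + 4 + 6 + … + 120 + 121  (81 terms, c = 163, …, 243) = 4961
Check (closed form: nearest integer to p²/48 for even p, (p+3)²/48 for odd p): 488²/48 = 238144/48 ≈ 4961.33 → 4961

4961 triangles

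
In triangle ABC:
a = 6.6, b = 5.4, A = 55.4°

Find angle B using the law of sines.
a/sin(A) = b/sin(B)  ⇒  sin(B) = b·sin(A)/a = 5.4·sin(55.4°)/6.6
sin(55.4°) ≈ 0.823136
sin(B) ≈ 5.4·0.823136/6.6 ≈ 4.44494/6.6 ≈ 0.673475
B = arcsin(0.673475) ≈ 42.3359°
(Since b ≤ a we need B ≤ A, so the obtuse alternative 180° − 42.3359° ≈ 137.664° is rejected.)

B = 42.34°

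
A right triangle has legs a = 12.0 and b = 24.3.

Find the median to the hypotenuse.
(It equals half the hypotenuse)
Hypotenuse c = √(a² + b²) = √(144 + 590.49) = √734.49 ≈ 27.1015
Median to hypotenuse = c/2 ≈ 27.1015/2 ≈ 13.5507

Median = 13.55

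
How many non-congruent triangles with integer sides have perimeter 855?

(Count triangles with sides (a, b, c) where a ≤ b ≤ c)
Let a ≤ b ≤ c with a + b + c = 855. The only binding inequality is a + b > c, i.e. 855 − c > c, so c < 855/2; and c ≥ 855/3 since c is the largest side.
So 285 ≤ c ≤ 427. For each c, b runs from ⌈(855 − c)/2⌉ up to c (then a = 855 − b − c satisfies 1 ≤ a ≤ b automatically), giving c − ⌈(855 − c)/2⌉ + 1 choices.
Summing over c: 1 + 2 + 4 + 5 + … + 212 + 214  (143 terms, c = 285, …, 427) = 15337
Check (closed form: nearest integer to p²/48 for even p, (p+3)²/48 for odd p): (855+3)²/48 = 858²/48 = 736164/48 ≈ 15336.75 → 15337

15337 triangles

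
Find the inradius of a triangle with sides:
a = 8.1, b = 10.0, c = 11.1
r = Area/s where s is the semi-perimeter.
s = (8.1 + 10.0 + 11.1)/2 = 29.2/2 = 14.6
Area = √(s(s−a)(s−b)(s−c)) = √(14.6·6.5·4.6·3.5) ≈ √1527.89 ≈ 39.0882
r ≈ 39.0882/14.6 ≈ 2.67728

r = 2.677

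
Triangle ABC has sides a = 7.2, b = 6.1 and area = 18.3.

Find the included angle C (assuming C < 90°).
Area = ½·a·b·sin(C)  ⇒  sin(C) = 2·Area/(a·b) = 2·18.3/(7.2·6.1) = 36.6/43.92 ≈ 0.833333
C = arcsin(0.833333) ≈ 56.4427° (taking the acute solution since C < 90°)

C = 56.44°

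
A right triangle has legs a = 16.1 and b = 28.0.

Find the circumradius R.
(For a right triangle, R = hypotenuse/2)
Hypotenuse c = √(a² + b²) = √(259.21 + 784) = √1043.21 ≈ 32.2988
R = c/2 ≈ 32.2988/2 ≈ 16.1494

R = 16.15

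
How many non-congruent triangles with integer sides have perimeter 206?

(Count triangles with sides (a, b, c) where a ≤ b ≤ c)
Let a ≤ b ≤ c with a + b + c = 206. The only binding inequality is a + b > c, i.e. 206 − c > c, so c < 206/2; and c ≥ 206/3 since c is the largest side.
So 69 ≤ c ≤ 102. For each c, b runs from ⌈(206 − c)/2⌉ up to c (then a = 206 − b − c satisfies 1 ≤ a ≤ b automatically), giving c − ⌈(206 − c)/2⌉ + 1 choices.
Summing over c: 1 + 3 + 4 + 6 + … + 49 + 51  (34 terms, c = 69, …, 102) = 884
Check (closed form: nearest integer to p²/48 for even p, (p+3)²/48 for odd p): 206²/48 = 42436/48 ≈ 884.08 → 884

884 triangles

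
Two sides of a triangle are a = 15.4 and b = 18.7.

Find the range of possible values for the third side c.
Triangle inequality: |a − b| < c < a + b
|a − b| = |15.4 − 18.7| = 3.3
a + b = 15.4 + 18.7 = 34.1

3.3 < c < 34.1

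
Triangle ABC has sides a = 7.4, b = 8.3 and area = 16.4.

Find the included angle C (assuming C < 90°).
Area = ½·a·b·sin(C)  ⇒  sin(C) = 2·Area/(a·b) = 2·16.4/(7.4·8.3) = 32.8/61.42 ≈ 0.534028
C = arcsin(0.534028) ≈ 32.278° (taking the acute solution since C < 90°)

C = 32.28°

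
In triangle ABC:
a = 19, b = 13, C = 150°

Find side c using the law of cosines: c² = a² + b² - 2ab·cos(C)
c² = 19² + 13² − 2·19·13·cos(150°)
cos(150°) ≈ -0.866025
c² ≈ 361 + 169 − 494·(-0.866025) ≈ 530 + 427.817 ≈ 957.817
c ≈ √957.817 ≈ 30.9486

c = 30.95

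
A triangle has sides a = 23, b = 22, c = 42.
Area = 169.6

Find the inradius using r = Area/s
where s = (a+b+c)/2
s = (23 + 22 + 42)/2 = 87/2 = 43.5
r = Area/s = 169.6/43.5 ≈ 3.89885

r = 3.899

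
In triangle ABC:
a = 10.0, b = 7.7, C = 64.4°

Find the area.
Two sides and the included angle (SAS): A = ½·a·b·sin(C) = ½·10.0·7.7·sin(64.4°)
sin(64.4°) ≈ 0.901833
A ≈ ½·77·0.901833 = 38.5·0.901833 ≈ 34.7206

Area = 34.72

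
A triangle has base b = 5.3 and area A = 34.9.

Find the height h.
A = ½·b·h  ⇒  h = 2A/b = 2·34.9/5.3 = 69.8/5.3 ≈ 13.1698

h = 13.17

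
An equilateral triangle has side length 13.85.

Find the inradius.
r = Area/s with s the semi-perimeter.
Area = (√3/4)·13.85² = (√3/4)·191.8225 ≈ 0.433013·191.8225 ≈ 83.0616
s = 3·13.85/2 = 20.775
r ≈ 83.0616/20.775 ≈ 3.99815
(Equivalently r = side/(2√3) = 13.85/3.4641 ≈ 3.99815.)

r = 3.998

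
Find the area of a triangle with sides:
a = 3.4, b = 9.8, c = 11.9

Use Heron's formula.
s = (3.4 + 9.8 + 11.9)/2 = 25.1/2 = 12.55
s − a = 9.15, s − b = 2.75, s − c = 0.65
s(s−a)(s−b)(s−c) = 12.55·9.15·2.75·0.65 ≈ 205.263
Area = √205.263 ≈ 14.327

Area = 14.33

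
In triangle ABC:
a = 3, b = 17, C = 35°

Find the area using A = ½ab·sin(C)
A = ½·a·b·sin(C) = ½·3·17·sin(35°)
sin(35°) ≈ 0.573576
A ≈ ½·51·0.573576 = 25.5·0.573576 ≈ 14.6262

Area = 14.63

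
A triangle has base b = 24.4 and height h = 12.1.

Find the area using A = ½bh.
A = ½·b·h = ½·24.4·12.1 = ½·295.24 = 147.62

Area = 147.62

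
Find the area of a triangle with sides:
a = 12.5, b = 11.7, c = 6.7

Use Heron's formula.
s = (12.5 + 11.7 + 6.7)/2 = 30.9/2 = 15.45
s − a = 2.95, s − b = 3.75, s − c = 8.75
s(s−a)(s−b)(s−c) = 15.45·2.95·3.75·8.75 ≈ 1495.51
Area = √1495.51 ≈ 38.6718

Area = 38.67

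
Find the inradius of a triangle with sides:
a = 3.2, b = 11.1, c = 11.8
r = Area/s where s is the semi-perimeter.
s = (3.2 + 11.1 + 11.8)/2 = 26.1/2 = 13.05
Area = √(s(s−a)(s−b)(s−c)) = √(13.05·9.85·1.95·1.25) ≈ √313.322 ≈ 17.7009
r ≈ 17.7009/13.05 ≈ 1.35639

r = 1.356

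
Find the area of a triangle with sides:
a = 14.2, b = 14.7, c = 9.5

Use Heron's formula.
s = (14.2 + 14.7 + 9.5)/2 = 38.4/2 = 19.2
s − a = 5, s − b = 4.5, s − c = 9.7
s(s−a)(s−b)(s−c) = 19.2·5·4.5·9.7 ≈ 4190.4
Area = √4190.4 ≈ 64.7333

Area = 64.73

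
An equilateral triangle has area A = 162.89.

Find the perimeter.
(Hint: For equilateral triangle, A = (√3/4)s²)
A = (√3/4)s²  ⇒  s² = 4A/√3 = 4·162.89/√3 = 651.56/1.73205 ≈ 376.178
s ≈ √376.178 ≈ 19.3953
Perimeter = 3s ≈ 3·19.3953 ≈ 58.186

Perimeter = 58.19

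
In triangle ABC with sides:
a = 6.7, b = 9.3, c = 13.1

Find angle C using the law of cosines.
c² = a² + b² − 2ab·cos(C)  ⇒  cos(C) = (a² + b² − c²)/(2ab)
cos(C) = (6.7² + 9.3² − 13.1²)/(2·6.7·9.3) = (44.89 + 86.49 − 171.61)/124.62 = -40.23/124.62 ≈ -0.322821
C = arccos(-0.322821) ≈ 108.834°

C = 108.8°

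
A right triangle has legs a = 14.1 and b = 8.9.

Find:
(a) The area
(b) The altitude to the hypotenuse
(a) The legs are perpendicular, so Area = ½·a·b = ½·14.1·8.9 = ½·125.49 = 62.745
(b) Hypotenuse c = √(a² + b²) = √(198.81 + 79.21) = √278.02 ≈ 16.6739
    Area = ½·c·h_c  ⇒  h_c = 2·Area/c = 125.49/16.6739 ≈ 7.52612

Area = 62.745, h_c = 7.526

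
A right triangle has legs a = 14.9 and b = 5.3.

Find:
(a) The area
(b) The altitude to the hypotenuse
(a) The legs are perpendicular, so Area = ½·a·b = ½·14.9·5.3 = ½·78.97 = 39.485
(b) Hypotenuse c = √(a² + b²) = √(222.01 + 28.09) = √250.1 ≈ 15.8146
    Area = ½·c·h_c  ⇒  h_c = 2·Area/c = 78.97/15.8146 ≈ 4.9935

Area = 39.485, h_c = 4.994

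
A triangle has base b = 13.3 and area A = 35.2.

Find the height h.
A = ½·b·h  ⇒  h = 2A/b = 2·35.2/13.3 = 70.4/13.3 ≈ 5.29323

h = 5.293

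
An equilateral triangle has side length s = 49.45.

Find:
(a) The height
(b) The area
(a) The height splits the triangle into two 30-60-90 halves: h = s·√3/2 = 49.45·1.73205/2 ≈ 85.6499/2 ≈ 42.825
(b) Area = (√3/4)·s² = (√3/4)·49.45² = (√3/4)·2445.3025 ≈ 0.433013·2445.3025 ≈ 1058.85

Height = 42.82, Area = 1059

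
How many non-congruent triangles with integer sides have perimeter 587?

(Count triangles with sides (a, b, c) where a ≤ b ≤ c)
Let a ≤ b ≤ c with a + b + c = 587. The only binding inequality is a + b > c, i.e. 587 − c > c, so c < 587/2; and c ≥ 587/3 since c is the largest side.
So 196 ≤ c ≤ 293. For each c, b runs from ⌈(587 − c)/2⌉ up to c (then a = 587 − b − c satisfies 1 ≤ a ≤ b automatically), giving c − ⌈(587 − c)/2⌉ + 1 choices.
Summing over c: 1 + 3 + 4 + 6 + … + 145 + 147  (98 terms, c = 196, …, 293) = 7252
Check (closed form: nearest integer to p²/48 for even p, (p+3)²/48 for odd p): (587+3)²/48 = 590²/48 = 348100/48 ≈ 7252.08 → 7252

7252 triangles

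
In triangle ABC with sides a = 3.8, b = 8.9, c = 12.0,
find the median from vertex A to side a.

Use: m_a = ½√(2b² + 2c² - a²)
m_a = ½√(2·8.9² + 2·12.0² − 3.8²) = ½√(2·79.21 + 2·144 − 14.44) = ½√(158.42 + 288 − 14.44) = ½√431.98
√431.98 ≈ 20.7841, so m_a ≈ 10.3921

m_a = 10.39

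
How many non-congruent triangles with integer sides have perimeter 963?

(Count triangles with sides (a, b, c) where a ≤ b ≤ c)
Let a ≤ b ≤ c with a + b + c = 963. The only binding inequality is a + b > c, i.e. 963 − c > c, so c < 963/2; and c ≥ 963/3 since c is the largest side.
So 321 ≤ c ≤ 481. For each c, b runs from ⌈(963 − c)/2⌉ up to c (then a = 963 − b − c satisfies 1 ≤ a ≤ b automatically), giving c − ⌈(963 − c)/2⌉ + 1 choices.
Summing over c: 1 + 2 + 4 + 5 + … + 239 + 241  (161 terms, c = 321, …, 481) = 19441
Check (closed form: nearest integer to p²/48 for even p, (p+3)²/48 for odd p): (963+3)²/48 = 966²/48 = 933156/48 ≈ 19440.75 → 19441

19441 triangles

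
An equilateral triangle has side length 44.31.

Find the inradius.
r = Area/s with s the semi-perimeter.
Area = (√3/4)·44.31² = (√3/4)·1963.3761 ≈ 0.433013·1963.3761 ≈ 850.167
s = 3·44.31/2 = 66.465
r ≈ 850.167/66.465 ≈ 12.7912
(Equivalently r = side/(2√3) = 44.31/3.4641 ≈ 12.7912.)

r = 12.79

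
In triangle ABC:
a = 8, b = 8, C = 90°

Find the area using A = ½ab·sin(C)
A = ½·a·b·sin(C) = ½·8·8·sin(90°)
sin(90°) ≈ 1
A ≈ ½·64·1 = 32·1 ≈ 32

Area = 32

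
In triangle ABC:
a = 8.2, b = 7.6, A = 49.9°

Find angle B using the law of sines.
a/sin(A) = b/sin(B)  ⇒  sin(B) = b·sin(A)/a = 7.6·sin(49.9°)/8.2
sin(49.9°) ≈ 0.764921
sin(B) ≈ 7.6·0.764921/8.2 ≈ 5.8134/8.2 ≈ 0.708952
B = arcsin(0.708952) ≈ 45.1497°
(Since b ≤ a we need B ≤ A, so the obtuse alternative 180° − 45.1497° ≈ 134.85° is rejected.)

B = 45.15°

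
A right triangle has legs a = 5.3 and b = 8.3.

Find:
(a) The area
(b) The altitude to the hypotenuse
(a) The legs are perpendicular, so Area = ½·a·b = ½·5.3·8.3 = ½·43.99 = 21.995
(b) Hypotenuse c = √(a² + b²) = √(28.09 + 68.89) = √96.98 ≈ 9.84784
    Area = ½·c·h_c  ⇒  h_c = 2·Area/c = 43.99/9.84784 ≈ 4.46697

Area = 21.995, h_c = 4.467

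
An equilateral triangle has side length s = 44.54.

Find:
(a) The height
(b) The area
(a) The height splits the triangle into two 30-60-90 halves: h = s·√3/2 = 44.54·1.73205/2 ≈ 77.1455/2 ≈ 38.5728
(b) Area = (√3/4)·s² = (√3/4)·44.54² = (√3/4)·1983.8116 ≈ 0.433013·1983.8116 ≈ 859.016

Height = 38.57, Area = 859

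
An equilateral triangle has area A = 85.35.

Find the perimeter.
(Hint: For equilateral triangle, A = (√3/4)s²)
A = (√3/4)s²  ⇒  s² = 4A/√3 = 4·85.35/√3 = 341.4/1.73205 ≈ 197.107
s ≈ √197.107 ≈ 14.0395
Perimeter = 3s ≈ 3·14.0395 ≈ 42.1185

Perimeter = 42.12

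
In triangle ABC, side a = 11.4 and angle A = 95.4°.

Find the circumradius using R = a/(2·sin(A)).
R = a/(2·sin(A)) = 11.4/(2·sin(95.4°))
sin(95.4°) ≈ 0.995562
R ≈ 11.4/(2·0.995562) = 11.4/1.99112 ≈ 5.72541

R = 5.725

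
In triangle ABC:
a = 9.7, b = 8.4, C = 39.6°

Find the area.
Two sides and the included angle (SAS): A = ½·a·b·sin(C) = ½·9.7·8.4·sin(39.6°)
sin(39.6°) ≈ 0.637424
A ≈ ½·81.48·0.637424 = 40.74·0.637424 ≈ 25.9687

Area = 25.97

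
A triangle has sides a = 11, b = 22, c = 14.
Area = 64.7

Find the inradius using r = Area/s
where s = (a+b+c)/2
s = (11 + 22 + 14)/2 = 47/2 = 23.5
r = Area/s = 64.7/23.5 ≈ 2.75319

r = 2.753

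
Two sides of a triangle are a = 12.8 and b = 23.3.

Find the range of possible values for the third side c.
Triangle inequality: |a − b| < c < a + b
|a − b| = |12.8 − 23.3| = 10.5
a + b = 12.8 + 23.3 = 36.1

10.5 < c < 36.1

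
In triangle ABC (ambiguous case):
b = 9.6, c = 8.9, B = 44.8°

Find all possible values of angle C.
b/sin(B) = c/sin(C)  ⇒  sin(C) = c·sin(B)/b = 8.9·sin(44.8°)/9.6
sin(44.8°) ≈ 0.704634
sin(C) ≈ 8.9·0.704634/9.6 ≈ 6.27124/9.6 ≈ 0.653255
Candidate 1: C₁ = arcsin(0.653255) ≈ 40.7874°  →  A = 180° − 44.8° − 40.7874° ≈ 94.4126° > 0, valid
Candidate 2: C₂ = 180° − C₁ ≈ 139.213°  →  A = 180° − 44.8° − 139.213° ≈ -4.0126° ≤ 0, not a valid triangle

C = 40.79° (one solution)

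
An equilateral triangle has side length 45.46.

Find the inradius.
r = Area/s with s the semi-perimeter.
Area = (√3/4)·45.46² = (√3/4)·2066.6116 ≈ 0.433013·2066.6116 ≈ 894.869
s = 3·45.46/2 = 68.19
r ≈ 894.869/68.19 ≈ 13.1232
(Equivalently r = side/(2√3) = 45.46/3.4641 ≈ 13.1232.)

r = 13.12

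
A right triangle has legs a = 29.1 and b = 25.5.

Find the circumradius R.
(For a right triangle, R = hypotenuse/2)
Hypotenuse c = √(a² + b²) = √(846.81 + 650.25) = √1497.06 ≈ 38.6919
R = c/2 ≈ 38.6919/2 ≈ 19.3459

R = 19.35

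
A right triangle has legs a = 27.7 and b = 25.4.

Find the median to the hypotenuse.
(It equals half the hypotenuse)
Hypotenuse c = √(a² + b²) = √(767.29 + 645.16) = √1412.45 ≈ 37.5826
Median to hypotenuse = c/2 ≈ 37.5826/2 ≈ 18.7913

Median = 18.79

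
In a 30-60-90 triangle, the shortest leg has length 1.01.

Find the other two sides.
In a 30-60-90 triangle the sides are in ratio 1 : √3 : 2 (short leg : long leg : hypotenuse).
Long leg = 1.01·√3 ≈ 1.01·1.73205 ≈ 1.74937
Hypotenuse = 2·1.01 = 2.02

Long leg = 1.01√3 = 1.749, Hypotenuse = 2.02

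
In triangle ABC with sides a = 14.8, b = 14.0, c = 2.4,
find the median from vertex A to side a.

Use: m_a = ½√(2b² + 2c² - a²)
m_a = ½√(2·14.0² + 2·2.4² − 14.8²) = ½√(2·196 + 2·5.76 − 219.04) = ½√(392 + 11.52 − 219.04) = ½√184.48
√184.48 ≈ 13.5823, so m_a ≈ 6.79117

m_a = 6.791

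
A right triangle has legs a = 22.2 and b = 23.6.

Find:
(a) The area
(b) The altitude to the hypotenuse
(a) The legs are perpendicular, so Area = ½·a·b = ½·22.2·23.6 = ½·523.92 = 261.96
(b) Hypotenuse c = √(a² + b²) = √(492.84 + 556.96) = √1049.8 ≈ 32.4006
    Area = ½·c·h_c  ⇒  h_c = 2·Area/c = 523.92/32.4006 ≈ 16.1701

Area = 261.96, h_c = 16.17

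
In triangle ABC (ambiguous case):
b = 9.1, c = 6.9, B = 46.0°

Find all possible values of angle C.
b/sin(B) = c/sin(C)  ⇒  sin(C) = c·sin(B)/b = 6.9·sin(46.0°)/9.1
sin(46.0°) ≈ 0.71934
sin(C) ≈ 6.9·0.71934/9.1 ≈ 4.96344/9.1 ≈ 0.545433
Candidate 1: C₁ = arcsin(0.545433) ≈ 33.0543°  →  A = 180° − 46.0° − 33.0543° ≈ 100.946° > 0, valid
Candidate 2: C₂ = 180° − C₁ ≈ 146.946°  →  A = 180° − 46.0° − 146.946° ≈ -12.9457° ≤ 0, not a valid triangle

C = 33.05° (one solution)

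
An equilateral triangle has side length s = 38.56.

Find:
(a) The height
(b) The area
(a) The height splits the triangle into two 30-60-90 halves: h = s·√3/2 = 38.56·1.73205/2 ≈ 66.7879/2 ≈ 33.3939
(b) Area = (√3/4)·s² = (√3/4)·38.56² = (√3/4)·1486.8736 ≈ 0.433013·1486.8736 ≈ 643.835

Height = 33.39, Area = 643.8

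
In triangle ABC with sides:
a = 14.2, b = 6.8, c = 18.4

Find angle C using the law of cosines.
c² = a² + b² − 2ab·cos(C)  ⇒  cos(C) = (a² + b² − c²)/(2ab)
cos(C) = (14.2² + 6.8² − 18.4²)/(2·14.2·6.8) = (201.64 + 46.24 − 338.56)/193.12 = -90.68/193.12 ≈ -0.469553
C = arccos(-0.469553) ≈ 118.005°

C = 118°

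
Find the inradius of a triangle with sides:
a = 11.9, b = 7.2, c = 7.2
r = Area/s where s is the semi-perimeter.
s = (11.9 + 7.2 + 7.2)/2 = 26.3/2 = 13.15
Area = √(s(s−a)(s−b)(s−c)) = √(13.15·1.25·5.95·5.95) ≈ √581.929 ≈ 24.1232
r ≈ 24.1232/13.15 ≈ 1.83446

r = 1.834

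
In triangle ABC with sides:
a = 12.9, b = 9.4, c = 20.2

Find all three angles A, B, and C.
Law of cosines for each angle (a² = 166.41, b² = 88.36, c² = 408.04):
cos(A) = (b² + c² − a²)/(2bc) = (88.36 + 408.04 − 166.41)/(2·9.4·20.2) = 329.99/379.76 ≈ 0.868944  ⇒  A ≈ 29.6639°
cos(B) = (a² + c² − b²)/(2ac) = (166.41 + 408.04 − 88.36)/(2·12.9·20.2) = 486.09/521.16 ≈ 0.932708  ⇒  B ≈ 21.1391°
cos(C) = (a² + b² − c²)/(2ab) = (166.41 + 88.36 − 408.04)/(2·12.9·9.4) = -153.27/242.52 ≈ -0.631989  ⇒  C ≈ 129.197°
Check: A + B + C ≈ 180°

A = 29.66°, B = 21.14°, C = 129.2°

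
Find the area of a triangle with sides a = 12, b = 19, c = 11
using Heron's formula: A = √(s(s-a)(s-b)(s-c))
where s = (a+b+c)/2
s = (12 + 19 + 11)/2 = 42/2 = 21
s − a = 9, s − b = 2, s − c = 10
s(s−a)(s−b)(s−c) = 21·9·2·10 = 3780
Area = √3780 ≈ 61.4817

s = 21.0, Area = 61.48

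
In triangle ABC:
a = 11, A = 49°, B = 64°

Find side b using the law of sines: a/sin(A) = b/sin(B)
a/sin(A) = b/sin(B)  ⇒  b = a·sin(B)/sin(A) = 11·sin(64°)/sin(49°)
sin(64°) ≈ 0.898794, sin(49°) ≈ 0.75471
b ≈ 11·0.898794/0.75471 ≈ 9.88673/0.75471 ≈ 13.1001

b = 13.1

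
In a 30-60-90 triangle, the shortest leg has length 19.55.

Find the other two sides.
In a 30-60-90 triangle the sides are in ratio 1 : √3 : 2 (short leg : long leg : hypotenuse).
Long leg = 19.55·√3 ≈ 19.55·1.73205 ≈ 33.8616
Hypotenuse = 2·19.55 = 39.1

Long leg = 19.55√3 = 33.86, Hypotenuse = 39.1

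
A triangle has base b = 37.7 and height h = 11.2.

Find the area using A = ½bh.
A = ½·b·h = ½·37.7·11.2 = ½·422.24 = 211.12

Area = 211.12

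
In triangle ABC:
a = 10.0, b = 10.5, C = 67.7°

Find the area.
Two sides and the included angle (SAS): A = ½·a·b·sin(C) = ½·10.0·10.5·sin(67.7°)
sin(67.7°) ≈ 0.92521
A ≈ ½·105·0.92521 = 52.5·0.92521 ≈ 48.5735

Area = 48.57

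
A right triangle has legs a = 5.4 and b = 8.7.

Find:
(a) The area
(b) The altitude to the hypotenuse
(a) The legs are perpendicular, so Area = ½·a·b = ½·5.4·8.7 = ½·46.98 = 23.49
(b) Hypotenuse c = √(a² + b²) = √(29.16 + 75.69) = √104.85 ≈ 10.2396
    Area = ½·c·h_c  ⇒  h_c = 2·Area/c = 46.98/10.2396 ≈ 4.58806

Area = 23.49, h_c = 4.588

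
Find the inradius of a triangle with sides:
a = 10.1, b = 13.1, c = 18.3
r = Area/s where s is the semi-perimeter.
s = (10.1 + 13.1 + 18.3)/2 = 41.5/2 = 20.75
Area = √(s(s−a)(s−b)(s−c)) = √(20.75·10.65·7.65·2.45) ≈ √4141.86 ≈ 64.3573
r ≈ 64.3573/20.75 ≈ 3.10156

r = 3.102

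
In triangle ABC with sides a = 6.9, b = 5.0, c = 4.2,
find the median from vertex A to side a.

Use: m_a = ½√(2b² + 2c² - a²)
m_a = ½√(2·5.0² + 2·4.2² − 6.9²) = ½√(2·25 + 2·17.64 − 47.61) = ½√(50 + 35.28 − 47.61) = ½√37.67
√37.67 ≈ 6.13759, so m_a ≈ 3.06879

m_a = 3.069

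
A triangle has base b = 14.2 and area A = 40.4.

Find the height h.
A = ½·b·h  ⇒  h = 2A/b = 2·40.4/14.2 = 80.8/14.2 ≈ 5.69014

h = 5.69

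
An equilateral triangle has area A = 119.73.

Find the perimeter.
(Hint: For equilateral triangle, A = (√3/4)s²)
A = (√3/4)s²  ⇒  s² = 4A/√3 = 4·119.73/√3 = 478.92/1.73205 ≈ 276.505
s ≈ √276.505 ≈ 16.6284
Perimeter = 3s ≈ 3·16.6284 ≈ 49.8853

Perimeter = 49.89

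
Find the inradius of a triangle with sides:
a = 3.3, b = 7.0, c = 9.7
r = Area/s where s is the semi-perimeter.
s = (3.3 + 7.0 + 9.7)/2 = 20/2 = 10
Area = √(s(s−a)(s−b)(s−c)) = √(10·6.7·3·0.3) ≈ √60.3 ≈ 7.76531
r ≈ 7.76531/10 ≈ 0.776531

r = 0.7765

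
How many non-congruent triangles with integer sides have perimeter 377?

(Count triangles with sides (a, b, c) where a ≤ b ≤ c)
Let a ≤ b ≤ c with a + b + c = 377. The only binding inequality is a + b > c, i.e. 377 − c > c, so c < 377/2; and c ≥ 377/3 since c is the largest side.
So 126 ≤ c ≤ 188. For each c, b runs from ⌈(377 − c)/2⌉ up to c (then a = 377 − b − c satisfies 1 ≤ a ≤ b automatically), giving c − ⌈(377 − c)/2⌉ + 1 choices.
Summing over c: 1 + 3 + 4 + 6 + … + 93 + 94  (63 terms, c = 126, …, 188) = 3008
Check (closed form: nearest integer to p²/48 for even p, (p+3)²/48 for odd p): (377+3)²/48 = 380²/48 = 144400/48 ≈ 3008.33 → 3008

3008 triangles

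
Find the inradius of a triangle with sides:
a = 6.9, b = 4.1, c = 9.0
r = Area/s where s is the semi-perimeter.
s = (6.9 + 4.1 + 9.0)/2 = 20/2 = 10
Area = √(s(s−a)(s−b)(s−c)) = √(10·3.1·5.9·1) ≈ √182.9 ≈ 13.5241
r ≈ 13.5241/10 ≈ 1.35241

r = 1.352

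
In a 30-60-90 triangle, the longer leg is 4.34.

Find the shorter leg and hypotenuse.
In a 30-60-90 triangle the sides are in ratio 1 : √3 : 2, so short leg = long leg/√3 and hypotenuse = 2·(short leg).
Short leg = 4.34/√3 ≈ 4.34/1.73205 ≈ 2.5057
Hypotenuse = 2·2.5057 ≈ 5.0114

Short leg = 2.506, Hypotenuse = 5.011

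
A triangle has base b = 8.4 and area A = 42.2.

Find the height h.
A = ½·b·h  ⇒  h = 2A/b = 2·42.2/8.4 = 84.4/8.4 ≈ 10.0476

h = 10.05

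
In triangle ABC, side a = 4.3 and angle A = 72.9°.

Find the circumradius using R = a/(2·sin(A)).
R = a/(2·sin(A)) = 4.3/(2·sin(72.9°))
sin(72.9°) ≈ 0.955793
R ≈ 4.3/(2·0.955793) = 4.3/1.91159 ≈ 2.24944

R = 2.249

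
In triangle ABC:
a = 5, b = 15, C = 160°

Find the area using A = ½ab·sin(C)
A = ½·a·b·sin(C) = ½·5·15·sin(160°)
sin(160°) ≈ 0.34202
A ≈ ½·75·0.34202 = 37.5·0.34202 ≈ 12.8258

Area = 12.83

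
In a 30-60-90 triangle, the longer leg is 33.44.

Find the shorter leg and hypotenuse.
In a 30-60-90 triangle the sides are in ratio 1 : √3 : 2, so short leg = long leg/√3 and hypotenuse = 2·(short leg).
Short leg = 33.44/√3 ≈ 33.44/1.73205 ≈ 19.3066
Hypotenuse = 2·19.3066 ≈ 38.6132

Short leg = 19.31, Hypotenuse = 38.61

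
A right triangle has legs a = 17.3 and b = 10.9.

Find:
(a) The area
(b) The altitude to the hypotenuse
(a) The legs are perpendicular, so Area = ½·a·b = ½·17.3·10.9 = ½·188.57 = 94.285
(b) Hypotenuse c = √(a² + b²) = √(299.29 + 118.81) = √418.1 ≈ 20.4475
    Area = ½·c·h_c  ⇒  h_c = 2·Area/c = 188.57/20.4475 ≈ 9.22216

Area = 94.285, h_c = 9.222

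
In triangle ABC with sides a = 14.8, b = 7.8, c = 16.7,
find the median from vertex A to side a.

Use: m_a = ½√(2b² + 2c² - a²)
m_a = ½√(2·7.8² + 2·16.7² − 14.8²) = ½√(2·60.84 + 2·278.89 − 219.04) = ½√(121.68 + 557.78 − 219.04) = ½√460.42
√460.42 ≈ 21.4574, so m_a ≈ 10.7287

m_a = 10.73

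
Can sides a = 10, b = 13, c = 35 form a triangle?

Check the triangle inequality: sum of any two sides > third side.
a + b vs c: 10 + 13 = 23 ≤ 35  ✗
a + c vs b: 10 + 35 = 45 > 13  ✓
b + c vs a: 13 + 35 = 48 > 10  ✓

No: 10 + 13 = 23 is not > 35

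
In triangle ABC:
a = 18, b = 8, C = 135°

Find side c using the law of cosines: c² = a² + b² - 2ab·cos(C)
c² = 18² + 8² − 2·18·8·cos(135°)
cos(135°) ≈ -0.707107
c² ≈ 324 + 64 − 288·(-0.707107) ≈ 388 + 203.647 ≈ 591.647
c ≈ √591.647 ≈ 24.3238

c = 24.32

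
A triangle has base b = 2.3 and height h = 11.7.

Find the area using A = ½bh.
A = ½·b·h = ½·2.3·11.7 = ½·26.91 = 13.455

Area = 13.455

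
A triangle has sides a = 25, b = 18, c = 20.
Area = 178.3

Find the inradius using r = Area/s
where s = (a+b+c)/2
s = (25 + 18 + 20)/2 = 63/2 = 31.5
r = Area/s = 178.3/31.5 ≈ 5.66032

r = 5.66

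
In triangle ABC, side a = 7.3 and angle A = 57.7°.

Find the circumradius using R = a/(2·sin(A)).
R = a/(2·sin(A)) = 7.3/(2·sin(57.7°))
sin(57.7°) ≈ 0.845262
R ≈ 7.3/(2·0.845262) = 7.3/1.69052 ≈ 4.31819

R = 4.318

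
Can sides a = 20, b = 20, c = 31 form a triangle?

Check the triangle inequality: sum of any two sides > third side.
a + b vs c: 20 + 20 = 40 > 31  ✓
a + c vs b: 20 + 31 = 51 > 20  ✓
b + c vs a: 20 + 31 = 51 > 20  ✓

Yes, triangle inequality satisfied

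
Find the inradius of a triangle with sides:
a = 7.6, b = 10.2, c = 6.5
r = Area/s where s is the semi-perimeter.
s = (7.6 + 10.2 + 6.5)/2 = 24.3/2 = 12.15
Area = √(s(s−a)(s−b)(s−c)) = √(12.15·4.55·1.95·5.65) ≈ √609.075 ≈ 24.6794
r ≈ 24.6794/12.15 ≈ 2.03123

r = 2.031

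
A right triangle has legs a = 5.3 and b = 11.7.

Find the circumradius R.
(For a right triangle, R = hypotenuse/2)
Hypotenuse c = √(a² + b²) = √(28.09 + 136.89) = √164.98 ≈ 12.8445
R = c/2 ≈ 12.8445/2 ≈ 6.42223

R = 6.422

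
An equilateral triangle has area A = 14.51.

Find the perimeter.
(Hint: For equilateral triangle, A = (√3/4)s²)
A = (√3/4)s²  ⇒  s² = 4A/√3 = 4·14.51/√3 = 58.04/1.73205 ≈ 33.5094
s ≈ √33.5094 ≈ 5.78873
Perimeter = 3s ≈ 3·5.78873 ≈ 17.3662

Perimeter = 17.37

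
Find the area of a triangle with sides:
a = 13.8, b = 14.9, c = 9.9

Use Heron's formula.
s = (13.8 + 14.9 + 9.9)/2 = 38.6/2 = 19.3
s − a = 5.5, s − b = 4.4, s − c = 9.4
s(s−a)(s−b)(s−c) = 19.3·5.5·4.4·9.4 ≈ 4390.36
Area = √4390.36 ≈ 66.2598

Area = 66.26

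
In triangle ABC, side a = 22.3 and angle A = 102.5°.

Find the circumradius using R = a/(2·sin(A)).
R = a/(2·sin(A)) = 22.3/(2·sin(102.5°))
sin(102.5°) ≈ 0.976296
R ≈ 22.3/(2·0.976296) = 22.3/1.95259 ≈ 11.4207

R = 11.42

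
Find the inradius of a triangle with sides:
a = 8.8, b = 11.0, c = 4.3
r = Area/s where s is the semi-perimeter.
s = (8.8 + 11.0 + 4.3)/2 = 24.1/2 = 12.05
Area = √(s(s−a)(s−b)(s−c)) = √(12.05·3.25·1.05·7.75) ≈ √318.685 ≈ 17.8517
r ≈ 17.8517/12.05 ≈ 1.48147

r = 1.481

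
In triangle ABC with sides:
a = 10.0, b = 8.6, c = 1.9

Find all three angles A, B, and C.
Law of cosines for each angle (a² = 100, b² = 73.96, c² = 3.61):
cos(A) = (b² + c² − a²)/(2bc) = (73.96 + 3.61 − 100)/(2·8.6·1.9) = -22.43/32.68 ≈ -0.686353  ⇒  A ≈ 133.342°
cos(B) = (a² + c² − b²)/(2ac) = (100 + 3.61 − 73.96)/(2·10.0·1.9) = 29.65/38 ≈ 0.780263  ⇒  B ≈ 38.7153°
cos(C) = (a² + b² − c²)/(2ab) = (100 + 73.96 − 3.61)/(2·10.0·8.6) = 170.35/172 ≈ 0.990407  ⇒  C ≈ 7.94261°
Check: A + B + C ≈ 180°

A = 133.3°, B = 38.72°, C = 7.943°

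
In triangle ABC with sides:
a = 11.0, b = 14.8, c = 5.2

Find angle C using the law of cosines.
c² = a² + b² − 2ab·cos(C)  ⇒  cos(C) = (a² + b² − c²)/(2ab)
cos(C) = (11.0² + 14.8² − 5.2²)/(2·11.0·14.8) = (121 + 219.04 − 27.04)/325.6 = 313/325.6 ≈ 0.961302
C = arccos(0.961302) ≈ 15.9916°

C = 15.99°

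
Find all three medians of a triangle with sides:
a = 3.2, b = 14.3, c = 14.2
Median formula: m_a = ½√(2b² + 2c² − a²) (and cyclically). a² = 10.24, b² = 204.49, c² = 201.64.
m_a = ½√(2·204.49 + 2·201.64 − 10.24) = ½√802.02 ≈ ½·28.32 ≈ 14.16
m_b = ½√(2·10.24 + 2·201.64 − 204.49) = ½√219.27 ≈ ½·14.8078 ≈ 7.40388
m_c = ½√(2·10.24 + 2·204.49 − 201.64) = ½√227.82 ≈ ½·15.0937 ≈ 7.54685

m_a = 14.16, m_b = 7.404, m_c = 7.547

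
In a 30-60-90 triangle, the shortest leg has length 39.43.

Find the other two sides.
In a 30-60-90 triangle the sides are in ratio 1 : √3 : 2 (short leg : long leg : hypotenuse).
Long leg = 39.43·√3 ≈ 39.43·1.73205 ≈ 68.2948
Hypotenuse = 2·39.43 = 78.86

Long leg = 39.43√3 = 68.29, Hypotenuse = 78.86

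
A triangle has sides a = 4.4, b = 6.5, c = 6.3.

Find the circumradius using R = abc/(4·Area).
First find the area with Heron's formula.
s = (4.4 + 6.5 + 6.3)/2 = 8.6
Area = √(s(s−a)(s−b)(s−c)) = √(8.6·4.2·2.1·2.3) ≈ √174.46 ≈ 13.2083
abc = 4.4·6.5·6.3 = 180.18
R = abc/(4·Area) ≈ 180.18/(4·13.2083) = 180.18/52.8333 ≈ 3.41035

R = 3.41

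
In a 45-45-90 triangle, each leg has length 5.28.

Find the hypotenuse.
In a 45-45-90 triangle the sides are in ratio 1 : 1 : √2, so hypotenuse = leg·√2.
Hypotenuse = 5.28·√2 ≈ 5.28·1.41421 ≈ 7.46705

Hypotenuse = 5.28√2 = 7.467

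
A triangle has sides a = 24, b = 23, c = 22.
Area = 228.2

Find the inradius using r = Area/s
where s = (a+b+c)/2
s = (24 + 23 + 22)/2 = 69/2 = 34.5
r = Area/s = 228.2/34.5 ≈ 6.61449

r = 6.614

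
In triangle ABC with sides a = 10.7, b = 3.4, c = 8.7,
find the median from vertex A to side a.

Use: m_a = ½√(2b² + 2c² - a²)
m_a = ½√(2·3.4² + 2·8.7² − 10.7²) = ½√(2·11.56 + 2·75.69 − 114.49) = ½√(23.12 + 151.38 − 114.49) = ½√60.01
√60.01 ≈ 7.74661, so m_a ≈ 3.87331

m_a = 3.873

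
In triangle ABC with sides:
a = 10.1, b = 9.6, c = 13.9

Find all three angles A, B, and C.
Law of cosines for each angle (a² = 102.01, b² = 92.16, c² = 193.21):
cos(A) = (b² + c² − a²)/(2bc) = (92.16 + 193.21 − 102.01)/(2·9.6·13.9) = 183.36/266.88 ≈ 0.68705  ⇒  A ≈ 46.6029°
cos(B) = (a² + c² − b²)/(2ac) = (102.01 + 193.21 − 92.16)/(2·10.1·13.9) = 203.06/280.78 ≈ 0.7232  ⇒  B ≈ 43.6807°
cos(C) = (a² + b² − c²)/(2ab) = (102.01 + 92.16 − 193.21)/(2·10.1·9.6) = 0.96/193.92 ≈ 0.0049505  ⇒  C ≈ 89.7164°
Check: A + B + C ≈ 180°

A = 46.6°, B = 43.68°, C = 89.72°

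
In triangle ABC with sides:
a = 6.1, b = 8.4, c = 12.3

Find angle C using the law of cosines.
c² = a² + b² − 2ab·cos(C)  ⇒  cos(C) = (a² + b² − c²)/(2ab)
cos(C) = (6.1² + 8.4² − 12.3²)/(2·6.1·8.4) = (37.21 + 70.56 − 151.29)/102.48 = -43.52/102.48 ≈ -0.424668
C = arccos(-0.424668) ≈ 115.13°

C = 115.1°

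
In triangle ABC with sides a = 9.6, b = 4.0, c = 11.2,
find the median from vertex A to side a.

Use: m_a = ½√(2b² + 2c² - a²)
m_a = ½√(2·4.0² + 2·11.2² − 9.6²) = ½√(2·16 + 2·125.44 − 92.16) = ½√(32 + 250.88 − 92.16) = ½√190.72
√190.72 ≈ 13.8101, so m_a ≈ 6.90507

m_a = 6.905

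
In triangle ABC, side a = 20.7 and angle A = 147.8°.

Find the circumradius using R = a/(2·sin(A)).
R = a/(2·sin(A)) = 20.7/(2·sin(147.8°))
sin(147.8°) ≈ 0.532876
R ≈ 20.7/(2·0.532876) = 20.7/1.06575 ≈ 19.4229

R = 19.42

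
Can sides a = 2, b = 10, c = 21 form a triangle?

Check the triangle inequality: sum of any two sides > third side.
a + b vs c: 2 + 10 = 12 ≤ 21  ✗
a + c vs b: 2 + 21 = 23 > 10  ✓
b + c vs a: 10 + 21 = 31 > 2  ✓

No: 2 + 10 = 12 is not > 21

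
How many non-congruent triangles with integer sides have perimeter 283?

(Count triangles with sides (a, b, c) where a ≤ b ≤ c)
Let a ≤ b ≤ c with a + b + c = 283. The only binding inequality is a + b > c, i.e. 283 − c > c, so c < 283/2; and c ≥ 283/3 since c is the largest side.
So 95 ≤ c ≤ 141. For each c, b runs from ⌈(283 − c)/2⌉ up to c (then a = 283 − b − c satisfies 1 ≤ a ≤ b automatically), giving c − ⌈(283 − c)/2⌉ + 1 choices.
Summing over c: 2 + 3 + 5 + 6 + … + 69 + 71  (47 terms, c = 95, …, 141) = 1704
Check (closed form: nearest integer to p²/48 for even p, (p+3)²/48 for odd p): (283+3)²/48 = 286²/48 = 81796/48 ≈ 1704.08 → 1704

1704 triangles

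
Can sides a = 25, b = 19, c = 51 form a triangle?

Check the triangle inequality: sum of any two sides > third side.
a + b vs c: 25 + 19 = 44 ≤ 51  ✗
a + c vs b: 25 + 51 = 76 > 19  ✓
b + c vs a: 19 + 51 = 70 > 25  ✓

No: 25 + 19 = 44 is not > 51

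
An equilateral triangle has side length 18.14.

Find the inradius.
r = Area/s with s the semi-perimeter.
Area = (√3/4)·18.14² = (√3/4)·329.0596 ≈ 0.433013·329.0596 ≈ 142.487
s = 3·18.14/2 = 27.21
r ≈ 142.487/27.21 ≈ 5.23657
(Equivalently r = side/(2√3) = 18.14/3.4641 ≈ 5.23657.)

r = 5.237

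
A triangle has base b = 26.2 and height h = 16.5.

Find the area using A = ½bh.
A = ½·b·h = ½·26.2·16.5 = ½·432.3 = 216.15

Area = 216.15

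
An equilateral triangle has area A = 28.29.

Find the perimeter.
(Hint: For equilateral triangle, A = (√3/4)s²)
A = (√3/4)s²  ⇒  s² = 4A/√3 = 4·28.29/√3 = 113.16/1.73205 ≈ 65.333
s ≈ √65.333 ≈ 8.08288
Perimeter = 3s ≈ 3·8.08288 ≈ 24.2486

Perimeter = 24.25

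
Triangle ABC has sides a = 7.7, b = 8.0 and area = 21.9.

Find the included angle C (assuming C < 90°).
Area = ½·a·b·sin(C)  ⇒  sin(C) = 2·Area/(a·b) = 2·21.9/(7.7·8.0) = 43.8/61.6 ≈ 0.711039
C = arcsin(0.711039) ≈ 45.3195° (taking the acute solution since C < 90°)

C = 45.32°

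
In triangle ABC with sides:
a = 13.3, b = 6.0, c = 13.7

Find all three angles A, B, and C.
Law of cosines for each angle (a² = 176.89, b² = 36, c² = 187.69):
cos(A) = (b² + c² − a²)/(2bc) = (36 + 187.69 − 176.89)/(2·6.0·13.7) = 46.8/164.4 ≈ 0.284672  ⇒  A ≈ 73.4608°
cos(B) = (a² + c² − b²)/(2ac) = (176.89 + 187.69 − 36)/(2·13.3·13.7) = 328.58/364.42 ≈ 0.901652  ⇒  B ≈ 25.6239°
cos(C) = (a² + b² − c²)/(2ab) = (176.89 + 36 − 187.69)/(2·13.3·6.0) = 25.2/159.6 ≈ 0.157895  ⇒  C ≈ 80.9153°
Check: A + B + C ≈ 180°

A = 73.46°, B = 25.62°, C = 80.92°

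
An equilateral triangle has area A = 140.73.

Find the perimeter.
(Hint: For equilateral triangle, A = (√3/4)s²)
A = (√3/4)s²  ⇒  s² = 4A/√3 = 4·140.73/√3 = 562.92/1.73205 ≈ 325.002
s ≈ √325.002 ≈ 18.0278
Perimeter = 3s ≈ 3·18.0278 ≈ 54.0834

Perimeter = 54.08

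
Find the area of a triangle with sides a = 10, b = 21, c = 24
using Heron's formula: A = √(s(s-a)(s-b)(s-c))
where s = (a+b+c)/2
s = (10 + 21 + 24)/2 = 55/2 = 27.5
s − a = 17.5, s − b = 6.5, s − c = 3.5
s(s−a)(s−b)(s−c) = 27.5·17.5·6.5·3.5 = 10948.4375
Area = √10948.4375 ≈ 104.635

s = 27.5, Area = 104.6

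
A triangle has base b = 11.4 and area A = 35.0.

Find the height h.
A = ½·b·h  ⇒  h = 2A/b = 2·35.0/11.4 = 70/11.4 ≈ 6.14035

h = 6.14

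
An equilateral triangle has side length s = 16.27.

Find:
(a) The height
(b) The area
(a) The height splits the triangle into two 30-60-90 halves: h = s·√3/2 = 16.27·1.73205/2 ≈ 28.1805/2 ≈ 14.0902
(b) Area = (√3/4)·s² = (√3/4)·16.27² = (√3/4)·264.7129 ≈ 0.433013·264.7129 ≈ 114.624

Height = 14.09, Area = 114.6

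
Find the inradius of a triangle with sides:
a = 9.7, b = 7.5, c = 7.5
r = Area/s where s is the semi-perimeter.
s = (9.7 + 7.5 + 7.5)/2 = 24.7/2 = 12.35
Area = √(s(s−a)(s−b)(s−c)) = √(12.35·2.65·4.85·4.85) ≈ √769.833 ≈ 27.7459
r ≈ 27.7459/12.35 ≈ 2.24663

r = 2.247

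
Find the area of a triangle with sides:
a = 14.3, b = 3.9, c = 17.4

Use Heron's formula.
s = (14.3 + 3.9 + 17.4)/2 = 35.6/2 = 17.8
s − a = 3.5, s − b = 13.9, s − c = 0.4
s(s−a)(s−b)(s−c) = 17.8·3.5·13.9·0.4 ≈ 346.388
Area = √346.388 ≈ 18.6115

Area = 18.61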